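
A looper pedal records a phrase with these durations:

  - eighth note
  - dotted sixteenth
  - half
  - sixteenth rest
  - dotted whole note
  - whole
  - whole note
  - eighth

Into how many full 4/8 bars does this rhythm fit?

8

One bar of 4/8 = 16 thirty-second notes.
Each duration in thirty-second notes: eighth note = 4; dotted sixteenth = 3; half = 16; sixteenth rest = 2; dotted whole note = 48; whole = 32; whole note = 32; eighth = 4.
Adding: 4 + 3 + 16 + 2 + 48 + 32 + 32 + 4 = 141.
141 ÷ 16 = 8 complete bars with 13 left over.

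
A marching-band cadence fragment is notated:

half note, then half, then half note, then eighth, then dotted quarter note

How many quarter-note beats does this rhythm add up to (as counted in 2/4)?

8

One quarter-note beat = 2 eighth notes.
In eighth notes: half note = 4; half = 4; half note = 4; eighth = 1; dotted quarter note = 3.
Adding: 4 + 4 + 4 + 1 + 3 = 16.
16 ÷ 2 = 8 beats.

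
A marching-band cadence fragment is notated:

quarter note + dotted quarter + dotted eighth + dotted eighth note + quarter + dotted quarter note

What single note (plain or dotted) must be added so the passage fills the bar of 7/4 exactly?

eighth note

The bar of 7/4 = 28 sixteenth notes.
In sixteenth notes: quarter note = 4; dotted quarter = 6; dotted eighth = 3; dotted eighth note = 3; quarter = 4; dotted quarter note = 6.
Sum: 4 + 6 + 3 + 3 + 4 + 6 = 26.
Remaining: 28 − 26 = 2 sixteenth notes, which is a eighth note.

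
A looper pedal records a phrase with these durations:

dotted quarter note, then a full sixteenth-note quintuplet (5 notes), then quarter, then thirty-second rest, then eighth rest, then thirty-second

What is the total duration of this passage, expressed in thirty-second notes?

Each duration in thirty-second notes: dotted quarter note = 12; a full sixteenth-note quintuplet (5 notes) (five quintuplet sixteenths span one quarter) = 8; quarter = 8; thirty-second rest = 1; eighth rest = 4; thirty-second = 1.
Altogether 12 + 8 + 8 + 1 + 4 + 1 = 34 thirty-second notes.

34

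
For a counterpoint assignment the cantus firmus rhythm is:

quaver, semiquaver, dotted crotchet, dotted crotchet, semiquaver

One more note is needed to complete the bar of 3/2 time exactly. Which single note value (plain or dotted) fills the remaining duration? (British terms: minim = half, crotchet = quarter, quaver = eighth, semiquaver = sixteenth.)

The bar of 3/2 = 24 sixteenth notes.
Working in sixteenth notes: quaver = 2; semiquaver = 1; dotted crotchet = 6; dotted crotchet = 6; semiquaver = 1.
Altogether 2 + 1 + 6 + 6 + 1 = 16.
Remaining: 24 − 16 = 8 sixteenth notes, which is a half note.

half note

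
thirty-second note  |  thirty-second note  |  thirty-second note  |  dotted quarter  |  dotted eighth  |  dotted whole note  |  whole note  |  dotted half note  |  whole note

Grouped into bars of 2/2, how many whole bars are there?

4

One bar of 2/2 = 32 thirty-second notes.
In thirty-second notes: thirty-second note = 1; thirty-second note = 1; thirty-second note = 1; dotted quarter = 12; dotted eighth = 6; dotted whole note = 48; whole note = 32; dotted half note = 24; whole note = 32.
Sum: 1 + 1 + 1 + 12 + 6 + 48 + 32 + 24 + 32 = 157.
157 ÷ 32 = 4 complete bars with 29 left over.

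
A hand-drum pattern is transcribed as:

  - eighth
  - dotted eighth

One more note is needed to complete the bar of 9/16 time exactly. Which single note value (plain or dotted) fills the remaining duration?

The bar of 9/16 = 9 sixteenth notes.
In sixteenth notes: eighth = 2; dotted eighth = 3.
Altogether 2 + 3 = 5.
Remaining: 9 − 5 = 4 sixteenth notes, which is a quarter note.

quarter note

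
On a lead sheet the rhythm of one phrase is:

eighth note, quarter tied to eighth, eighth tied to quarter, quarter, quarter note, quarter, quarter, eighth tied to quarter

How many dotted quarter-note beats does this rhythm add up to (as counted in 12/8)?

6

One dotted quarter-note beat = 3 eighth notes.
Working in eighth notes: eighth note = 1; quarter tied to eighth (quarter + eighth) = 3; eighth tied to quarter (eighth + quarter) = 3; quarter = 2; quarter note = 2; quarter = 2; quarter = 2; eighth tied to quarter (eighth + quarter) = 3.
Sum: 1 + 3 + 3 + 2 + 2 + 2 + 2 + 3 = 18.
18 ÷ 3 = 6 beats.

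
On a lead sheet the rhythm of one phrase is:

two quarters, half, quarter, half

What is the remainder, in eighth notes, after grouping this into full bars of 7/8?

0

One bar of 7/8 = 7 eighth notes.
Working in eighth notes: quarter = 2; quarter = 2; half = 4; quarter = 2; half = 4.
Altogether 2 + 2 + 4 + 2 + 4 = 14.
14 ÷ 7 = 2 complete bars with 0 eighth notes remaining.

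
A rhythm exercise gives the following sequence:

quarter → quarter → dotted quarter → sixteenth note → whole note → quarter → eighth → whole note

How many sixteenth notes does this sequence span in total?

53

In sixteenth notes: quarter = 4; quarter = 4; dotted quarter = 6; sixteenth note = 1; whole note = 16; quarter = 4; eighth = 2; whole note = 16.
Adding: 4 + 4 + 6 + 1 + 16 + 4 + 2 + 16 = 53 sixteenth notes.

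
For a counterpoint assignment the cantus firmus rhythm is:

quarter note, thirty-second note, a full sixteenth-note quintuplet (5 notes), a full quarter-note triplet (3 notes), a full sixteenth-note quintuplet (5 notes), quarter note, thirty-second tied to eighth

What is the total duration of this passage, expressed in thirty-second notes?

Express everything in thirty-second notes: quarter note = 8; thirty-second note = 1; a full sixteenth-note quintuplet (5 notes) (five quintuplet sixteenths span one quarter) = 8; a full quarter-note triplet (3 notes) (three triplet quarters span one half) = 16; a full sixteenth-note quintuplet (5 notes) (five quintuplet sixteenths span one quarter) = 8; quarter note = 8; thirty-second tied to eighth (thirty-second + eighth) = 5.
Total: 8 + 1 + 8 + 16 + 8 + 8 + 5 = 54 thirty-second notes.

54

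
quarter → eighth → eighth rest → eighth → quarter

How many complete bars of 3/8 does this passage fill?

One bar of 3/8 = 3 eighth notes.
In eighth notes: quarter = 2; eighth = 1; eighth rest = 1; eighth = 1; quarter = 2.
Sum: 2 + 1 + 1 + 1 + 2 = 7.
7 ÷ 3 = 2 complete bars with 1 left over.

2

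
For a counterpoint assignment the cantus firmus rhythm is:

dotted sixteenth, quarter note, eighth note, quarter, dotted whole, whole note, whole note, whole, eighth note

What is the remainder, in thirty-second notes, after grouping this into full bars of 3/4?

3

One bar of 3/4 = 24 thirty-second notes.
In thirty-second notes: dotted sixteenth = 3; quarter note = 8; eighth note = 4; quarter = 8; dotted whole = 48; whole note = 32; whole note = 32; whole = 32; eighth note = 4.
Sum: 3 + 8 + 4 + 8 + 48 + 32 + 32 + 32 + 4 = 171.
171 ÷ 24 = 7 complete bars with 3 thirty-second notes remaining.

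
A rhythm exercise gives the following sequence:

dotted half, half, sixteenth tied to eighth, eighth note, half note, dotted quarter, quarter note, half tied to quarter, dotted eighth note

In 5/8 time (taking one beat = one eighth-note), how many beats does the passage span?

One eighth-note beat = 2 sixteenth notes.
Express everything in sixteenth notes: dotted half = 12; half = 8; sixteenth tied to eighth (sixteenth + eighth) = 3; eighth note = 2; half note = 8; dotted quarter = 6; quarter note = 4; half tied to quarter (half + quarter) = 12; dotted eighth note = 3.
Sum: 12 + 8 + 3 + 2 + 8 + 6 + 4 + 12 + 3 = 58.
58 ÷ 2 = 29 beats.

29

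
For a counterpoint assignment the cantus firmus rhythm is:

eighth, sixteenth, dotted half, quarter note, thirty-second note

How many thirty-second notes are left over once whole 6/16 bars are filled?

3

One bar of 6/16 = 12 thirty-second notes.
Convert each value to thirty-second notes: eighth = 4; sixteenth = 2; dotted half = 24; quarter note = 8; thirty-second note = 1.
Sum: 4 + 2 + 24 + 8 + 1 = 39.
39 ÷ 12 = 3 complete bars with 3 thirty-second notes remaining.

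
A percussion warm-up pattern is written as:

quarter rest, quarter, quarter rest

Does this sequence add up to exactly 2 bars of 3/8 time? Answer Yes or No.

One bar of 3/8 = 3 eighth notes, so 2 bars = 6.
Express everything in eighth notes: quarter rest = 2; quarter = 2; quarter rest = 2.
Sum: 2 + 2 + 2 = 6.
6 equals 6, so the answer is Yes.

Yes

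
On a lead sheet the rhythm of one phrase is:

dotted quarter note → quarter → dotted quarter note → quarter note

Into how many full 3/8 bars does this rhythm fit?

3

One bar of 3/8 = 3 eighth notes.
In eighth notes: dotted quarter note = 3; quarter = 2; dotted quarter note = 3; quarter note = 2.
Adding: 3 + 2 + 3 + 2 = 10.
10 ÷ 3 = 3 complete bars with 1 left over.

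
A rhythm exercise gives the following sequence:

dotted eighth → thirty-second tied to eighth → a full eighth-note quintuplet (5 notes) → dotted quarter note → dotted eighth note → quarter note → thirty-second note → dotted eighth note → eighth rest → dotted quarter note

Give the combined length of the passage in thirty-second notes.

In thirty-second notes: dotted eighth = 6; thirty-second tied to eighth (thirty-second + eighth) = 5; a full eighth-note quintuplet (5 notes) (five quintuplet eighths span one half) = 16; dotted quarter note = 12; dotted eighth note = 6; quarter note = 8; thirty-second note = 1; dotted eighth note = 6; eighth rest = 4; dotted quarter note = 12.
Total: 6 + 5 + 16 + 12 + 6 + 8 + 1 + 6 + 4 + 12 = 76 thirty-second notes.

76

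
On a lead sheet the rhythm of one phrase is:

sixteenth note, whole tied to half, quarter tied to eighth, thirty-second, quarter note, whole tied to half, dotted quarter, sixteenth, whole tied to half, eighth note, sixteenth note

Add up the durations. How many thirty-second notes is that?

187

Convert each value to thirty-second notes: sixteenth note = 2; whole tied to half (whole + half) = 48; quarter tied to eighth (quarter + eighth) = 12; thirty-second = 1; quarter note = 8; whole tied to half (whole + half) = 48; dotted quarter = 12; sixteenth = 2; whole tied to half (whole + half) = 48; eighth note = 4; sixteenth note = 2.
Adding: 2 + 48 + 12 + 1 + 8 + 48 + 12 + 2 + 48 + 4 + 2 = 187 thirty-second notes.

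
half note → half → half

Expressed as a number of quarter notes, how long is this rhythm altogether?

6

In quarter notes: half note = 2; half = 2; half = 2.
Total: 2 + 2 + 2 = 6 quarter notes.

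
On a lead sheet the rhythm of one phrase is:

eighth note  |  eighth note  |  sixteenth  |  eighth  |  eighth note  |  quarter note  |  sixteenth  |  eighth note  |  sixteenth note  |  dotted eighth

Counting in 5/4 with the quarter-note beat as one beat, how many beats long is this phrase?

One quarter-note beat = 4 sixteenth notes.
In sixteenth notes: eighth note = 2; eighth note = 2; sixteenth = 1; eighth = 2; eighth note = 2; quarter note = 4; sixteenth = 1; eighth note = 2; sixteenth note = 1; dotted eighth = 3.
Total: 2 + 2 + 1 + 2 + 2 + 4 + 1 + 2 + 1 + 3 = 20.
20 ÷ 4 = 5 beats.

5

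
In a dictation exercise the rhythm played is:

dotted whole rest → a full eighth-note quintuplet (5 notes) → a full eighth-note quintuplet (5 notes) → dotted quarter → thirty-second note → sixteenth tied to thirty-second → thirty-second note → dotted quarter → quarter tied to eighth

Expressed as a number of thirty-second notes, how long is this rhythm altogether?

Convert each value to thirty-second notes: dotted whole rest = 48; a full eighth-note quintuplet (5 notes) (five quintuplet eighths span one half) = 16; a full eighth-note quintuplet (5 notes) (five quintuplet eighths span one half) = 16; dotted quarter = 12; thirty-second note = 1; sixteenth tied to thirty-second (sixteenth + thirty-second) = 3; thirty-second note = 1; dotted quarter = 12; quarter tied to eighth (quarter + eighth) = 12.
Altogether 48 + 16 + 16 + 12 + 1 + 3 + 1 + 12 + 12 = 121 thirty-second notes.

121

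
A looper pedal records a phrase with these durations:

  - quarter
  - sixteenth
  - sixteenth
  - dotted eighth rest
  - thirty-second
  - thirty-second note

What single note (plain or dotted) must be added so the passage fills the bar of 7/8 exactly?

The bar of 7/8 = 28 thirty-second notes.
Working in thirty-second notes: quarter = 8; sixteenth = 2; sixteenth = 2; dotted eighth rest = 6; thirty-second = 1; thirty-second note = 1.
Adding: 8 + 2 + 2 + 6 + 1 + 1 = 20.
Remaining: 28 − 20 = 8 thirty-second notes, which is a quarter note.

quarter note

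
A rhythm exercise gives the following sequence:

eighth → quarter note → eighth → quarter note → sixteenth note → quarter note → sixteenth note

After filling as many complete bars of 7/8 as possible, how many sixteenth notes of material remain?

4

One bar of 7/8 = 14 sixteenth notes.
Convert each value to sixteenth notes: eighth = 2; quarter note = 4; eighth = 2; quarter note = 4; sixteenth note = 1; quarter note = 4; sixteenth note = 1.
Altogether 2 + 4 + 2 + 4 + 1 + 4 + 1 = 18.
18 ÷ 14 = 1 complete bar with 4 sixteenth notes remaining.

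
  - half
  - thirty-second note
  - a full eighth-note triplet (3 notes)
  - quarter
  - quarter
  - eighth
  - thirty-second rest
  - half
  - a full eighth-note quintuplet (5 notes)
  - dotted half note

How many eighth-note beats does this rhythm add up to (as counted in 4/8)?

One eighth-note beat = 4 thirty-second notes.
In thirty-second notes: half = 16; thirty-second note = 1; a full eighth-note triplet (3 notes) (three triplet eighths span one quarter) = 8; quarter = 8; quarter = 8; eighth = 4; thirty-second rest = 1; half = 16; a full eighth-note quintuplet (5 notes) (five quintuplet eighths span one half) = 16; dotted half note = 24.
Altogether 16 + 1 + 8 + 8 + 8 + 4 + 1 + 16 + 16 + 24 = 102.
102 ÷ 4 = 25.5 beats.

25.5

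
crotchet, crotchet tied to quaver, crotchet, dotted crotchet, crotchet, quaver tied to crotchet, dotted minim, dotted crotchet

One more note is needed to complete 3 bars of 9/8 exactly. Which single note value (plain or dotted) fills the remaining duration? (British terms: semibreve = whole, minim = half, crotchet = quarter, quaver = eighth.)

dotted quarter note

3 bars of 9/8 = 27 eighth notes.
Working in eighth notes: crotchet = 2; crotchet tied to quaver (crotchet + quaver) = 3; crotchet = 2; dotted crotchet = 3; crotchet = 2; quaver tied to crotchet (quaver + crotchet) = 3; dotted minim = 6; dotted crotchet = 3.
Altogether 2 + 3 + 2 + 3 + 2 + 3 + 6 + 3 = 24.
Remaining: 27 − 24 = 3 eighth notes, which is a dotted quarter note.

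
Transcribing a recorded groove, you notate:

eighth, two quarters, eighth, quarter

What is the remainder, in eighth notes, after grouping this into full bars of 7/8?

1

One bar of 7/8 = 7 eighth notes.
Express everything in eighth notes: eighth = 1; quarter = 2; quarter = 2; eighth = 1; quarter = 2.
Adding: 1 + 2 + 2 + 1 + 2 = 8.
8 ÷ 7 = 1 complete bar with 1 eighth note remaining.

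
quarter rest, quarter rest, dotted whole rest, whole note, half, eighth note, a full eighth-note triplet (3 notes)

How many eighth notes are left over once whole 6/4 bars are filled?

One bar of 6/4 = 12 eighth notes.
Each duration in eighth notes: quarter rest = 2; quarter rest = 2; dotted whole rest = 12; whole note = 8; half = 4; eighth note = 1; a full eighth-note triplet (3 notes) (three triplet eighths span one quarter) = 2.
Total: 2 + 2 + 12 + 8 + 4 + 1 + 2 = 31.
31 ÷ 12 = 2 complete bars with 7 eighth notes remaining.

7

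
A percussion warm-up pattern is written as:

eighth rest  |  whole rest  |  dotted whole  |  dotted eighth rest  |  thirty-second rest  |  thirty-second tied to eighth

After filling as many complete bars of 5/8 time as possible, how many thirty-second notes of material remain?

One bar of 5/8 = 20 thirty-second notes.
Each duration in thirty-second notes: eighth rest = 4; whole rest = 32; dotted whole = 48; dotted eighth rest = 6; thirty-second rest = 1; thirty-second tied to eighth (thirty-second + eighth) = 5.
Adding: 4 + 32 + 48 + 6 + 1 + 5 = 96.
96 ÷ 20 = 4 complete bars with 16 thirty-second notes remaining.

16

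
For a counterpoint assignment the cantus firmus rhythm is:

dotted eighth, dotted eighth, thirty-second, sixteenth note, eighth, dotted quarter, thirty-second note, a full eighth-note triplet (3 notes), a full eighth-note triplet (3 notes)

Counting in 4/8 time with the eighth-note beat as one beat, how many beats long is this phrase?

One eighth-note beat = 4 thirty-second notes.
In thirty-second notes: dotted eighth = 6; dotted eighth = 6; thirty-second = 1; sixteenth note = 2; eighth = 4; dotted quarter = 12; thirty-second note = 1; a full eighth-note triplet (3 notes) (three triplet eighths span one quarter) = 8; a full eighth-note triplet (3 notes) (three triplet eighths span one quarter) = 8.
Sum: 6 + 6 + 1 + 2 + 4 + 12 + 1 + 8 + 8 = 48.
48 ÷ 4 = 12 beats.

12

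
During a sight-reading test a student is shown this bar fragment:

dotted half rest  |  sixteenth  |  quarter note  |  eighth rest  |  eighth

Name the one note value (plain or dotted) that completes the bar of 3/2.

The bar of 3/2 = 24 sixteenth notes.
Working in sixteenth notes: dotted half rest = 12; sixteenth = 1; quarter note = 4; eighth rest = 2; eighth = 2.
Adding: 12 + 1 + 4 + 2 + 2 = 21.
Remaining: 24 − 21 = 3 sixteenth notes, which is a dotted eighth note.

dotted eighth note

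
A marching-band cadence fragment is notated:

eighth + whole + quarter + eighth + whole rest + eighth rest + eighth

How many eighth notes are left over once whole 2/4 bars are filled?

2

One bar of 2/4 = 4 eighth notes.
Convert each value to eighth notes: eighth = 1; whole = 8; quarter = 2; eighth = 1; whole rest = 8; eighth rest = 1; eighth = 1.
Sum: 1 + 8 + 2 + 1 + 8 + 1 + 1 = 22.
22 ÷ 4 = 5 complete bars with 2 eighth notes remaining.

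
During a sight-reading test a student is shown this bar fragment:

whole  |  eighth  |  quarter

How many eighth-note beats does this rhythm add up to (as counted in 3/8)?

One eighth-note beat = 2 sixteenth notes.
Express everything in sixteenth notes: whole = 16; eighth = 2; quarter = 4.
Sum: 16 + 2 + 4 = 22.
22 ÷ 2 = 11 beats.

11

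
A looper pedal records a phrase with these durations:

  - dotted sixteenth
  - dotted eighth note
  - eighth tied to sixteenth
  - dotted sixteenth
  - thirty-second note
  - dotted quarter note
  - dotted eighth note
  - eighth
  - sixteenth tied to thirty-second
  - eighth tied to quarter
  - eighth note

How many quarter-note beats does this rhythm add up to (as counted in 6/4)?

7.5

One quarter-note beat = 8 thirty-second notes.
Convert each value to thirty-second notes: dotted sixteenth = 3; dotted eighth note = 6; eighth tied to sixteenth (eighth + sixteenth) = 6; dotted sixteenth = 3; thirty-second note = 1; dotted quarter note = 12; dotted eighth note = 6; eighth = 4; sixteenth tied to thirty-second (sixteenth + thirty-second) = 3; eighth tied to quarter (eighth + quarter) = 12; eighth note = 4.
Altogether 3 + 6 + 6 + 3 + 1 + 12 + 6 + 4 + 3 + 12 + 4 = 60.
60 ÷ 8 = 7.5 beats.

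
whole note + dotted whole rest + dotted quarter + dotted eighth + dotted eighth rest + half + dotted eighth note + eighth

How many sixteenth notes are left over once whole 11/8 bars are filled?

One bar of 11/8 = 22 sixteenth notes.
Working in sixteenth notes: whole note = 16; dotted whole rest = 24; dotted quarter = 6; dotted eighth = 3; dotted eighth rest = 3; half = 8; dotted eighth note = 3; eighth = 2.
Total: 16 + 24 + 6 + 3 + 3 + 8 + 3 + 2 = 65.
65 ÷ 22 = 2 complete bars with 21 sixteenth notes remaining.

21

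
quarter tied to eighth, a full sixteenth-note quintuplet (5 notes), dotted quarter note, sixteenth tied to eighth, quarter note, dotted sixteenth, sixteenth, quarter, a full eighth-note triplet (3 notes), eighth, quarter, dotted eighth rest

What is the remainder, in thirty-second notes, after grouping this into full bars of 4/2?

21

One bar of 4/2 = 64 thirty-second notes.
Each duration in thirty-second notes: quarter tied to eighth (quarter + eighth) = 12; a full sixteenth-note quintuplet (5 notes) (five quintuplet sixteenths span one quarter) = 8; dotted quarter note = 12; sixteenth tied to eighth (sixteenth + eighth) = 6; quarter note = 8; dotted sixteenth = 3; sixteenth = 2; quarter = 8; a full eighth-note triplet (3 notes) (three triplet eighths span one quarter) = 8; eighth = 4; quarter = 8; dotted eighth rest = 6.
Adding: 12 + 8 + 12 + 6 + 8 + 3 + 2 + 8 + 8 + 4 + 8 + 6 = 85.
85 ÷ 64 = 1 complete bar with 21 thirty-second notes remaining.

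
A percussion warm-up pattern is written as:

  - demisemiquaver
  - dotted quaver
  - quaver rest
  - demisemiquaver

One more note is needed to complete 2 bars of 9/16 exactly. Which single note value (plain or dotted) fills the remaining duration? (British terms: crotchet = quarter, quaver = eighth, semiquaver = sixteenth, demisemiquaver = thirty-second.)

2 bars of 9/16 = 36 thirty-second notes.
Working in thirty-second notes: demisemiquaver = 1; dotted quaver = 6; quaver rest = 4; demisemiquaver = 1.
Sum: 1 + 6 + 4 + 1 = 12.
Remaining: 36 − 12 = 24 thirty-second notes, which is a dotted half note.

dotted half note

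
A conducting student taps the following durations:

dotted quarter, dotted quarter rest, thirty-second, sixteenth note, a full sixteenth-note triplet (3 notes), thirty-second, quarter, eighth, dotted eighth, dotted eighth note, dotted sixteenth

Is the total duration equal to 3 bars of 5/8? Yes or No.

One bar of 5/8 = 20 thirty-second notes, so 3 bars = 60.
Working in thirty-second notes: dotted quarter = 12; dotted quarter rest = 12; thirty-second = 1; sixteenth note = 2; a full sixteenth-note triplet (3 notes) (three triplet sixteenths span one eighth) = 4; thirty-second = 1; quarter = 8; eighth = 4; dotted eighth = 6; dotted eighth note = 6; dotted sixteenth = 3.
Altogether 12 + 12 + 1 + 2 + 4 + 1 + 8 + 4 + 6 + 6 + 3 = 59.
59 falls short of 60, so the answer is No.

No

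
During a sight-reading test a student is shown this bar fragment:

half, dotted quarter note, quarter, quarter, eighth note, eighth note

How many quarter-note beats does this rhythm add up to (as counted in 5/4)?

6.5

One quarter-note beat = 2 eighth notes.
Convert each value to eighth notes: half = 4; dotted quarter note = 3; quarter = 2; quarter = 2; eighth note = 1; eighth note = 1.
Adding: 4 + 3 + 2 + 2 + 1 + 1 = 13.
13 ÷ 2 = 6.5 beats.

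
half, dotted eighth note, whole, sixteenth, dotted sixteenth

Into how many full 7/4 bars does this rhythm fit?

One bar of 7/4 = 56 thirty-second notes.
Express everything in thirty-second notes: half = 16; dotted eighth note = 6; whole = 32; sixteenth = 2; dotted sixteenth = 3.
Adding: 16 + 6 + 32 + 2 + 3 = 59.
59 ÷ 56 = 1 complete bar with 3 left over.

1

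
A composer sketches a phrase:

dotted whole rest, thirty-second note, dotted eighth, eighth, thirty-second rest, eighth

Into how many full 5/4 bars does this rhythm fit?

One bar of 5/4 = 40 thirty-second notes.
Convert each value to thirty-second notes: dotted whole rest = 48; thirty-second note = 1; dotted eighth = 6; eighth = 4; thirty-second rest = 1; eighth = 4.
Altogether 48 + 1 + 6 + 4 + 1 + 4 = 64.
64 ÷ 40 = 1 complete bar with 24 left over.

1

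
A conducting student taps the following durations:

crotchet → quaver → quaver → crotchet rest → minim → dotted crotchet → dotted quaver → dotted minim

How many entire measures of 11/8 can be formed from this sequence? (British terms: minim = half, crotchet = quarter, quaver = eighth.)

1

One bar of 11/8 = 22 sixteenth notes.
Express everything in sixteenth notes: crotchet = 4; quaver = 2; quaver = 2; crotchet rest = 4; minim = 8; dotted crotchet = 6; dotted quaver = 3; dotted minim = 12.
Total: 4 + 2 + 2 + 4 + 8 + 6 + 3 + 12 = 41.
41 ÷ 22 = 1 complete bar with 19 left over.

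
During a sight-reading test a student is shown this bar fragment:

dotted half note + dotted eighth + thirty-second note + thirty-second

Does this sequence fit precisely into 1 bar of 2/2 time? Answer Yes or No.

Yes

One bar of 2/2 = 32 thirty-second notes.
In thirty-second notes: dotted half note = 24; dotted eighth = 6; thirty-second note = 1; thirty-second = 1.
Adding: 24 + 6 + 1 + 1 = 32.
32 equals 32, so the answer is Yes.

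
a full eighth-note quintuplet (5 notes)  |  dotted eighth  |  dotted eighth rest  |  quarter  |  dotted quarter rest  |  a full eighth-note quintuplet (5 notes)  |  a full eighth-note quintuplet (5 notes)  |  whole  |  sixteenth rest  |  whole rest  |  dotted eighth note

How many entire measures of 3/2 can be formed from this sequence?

One bar of 3/2 = 24 sixteenth notes.
Working in sixteenth notes: a full eighth-note quintuplet (5 notes) (five quintuplet eighths span one half) = 8; dotted eighth = 3; dotted eighth rest = 3; quarter = 4; dotted quarter rest = 6; a full eighth-note quintuplet (5 notes) (five quintuplet eighths span one half) = 8; a full eighth-note quintuplet (5 notes) (five quintuplet eighths span one half) = 8; whole = 16; sixteenth rest = 1; whole rest = 16; dotted eighth note = 3.
Sum: 8 + 3 + 3 + 4 + 6 + 8 + 8 + 16 + 1 + 16 + 3 = 76.
76 ÷ 24 = 3 complete bars with 4 left over.

3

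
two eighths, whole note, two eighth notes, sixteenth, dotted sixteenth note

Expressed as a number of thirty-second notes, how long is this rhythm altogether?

53

Working in thirty-second notes: eighth = 4; eighth = 4; whole note = 32; eighth note = 4; eighth note = 4; sixteenth = 2; dotted sixteenth note = 3.
Total: 4 + 4 + 32 + 4 + 4 + 2 + 3 = 53 thirty-second notes.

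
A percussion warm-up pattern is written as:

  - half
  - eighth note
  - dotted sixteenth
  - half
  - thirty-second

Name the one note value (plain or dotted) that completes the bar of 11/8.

eighth note

The bar of 11/8 = 44 thirty-second notes.
Working in thirty-second notes: half = 16; eighth note = 4; dotted sixteenth = 3; half = 16; thirty-second = 1.
Altogether 16 + 4 + 3 + 16 + 1 = 40.
Remaining: 44 − 40 = 4 thirty-second notes, which is a eighth note.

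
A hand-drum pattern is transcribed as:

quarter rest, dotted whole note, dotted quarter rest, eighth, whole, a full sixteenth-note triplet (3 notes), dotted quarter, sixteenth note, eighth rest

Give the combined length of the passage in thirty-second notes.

Working in thirty-second notes: quarter rest = 8; dotted whole note = 48; dotted quarter rest = 12; eighth = 4; whole = 32; a full sixteenth-note triplet (3 notes) (three triplet sixteenths span one eighth) = 4; dotted quarter = 12; sixteenth note = 2; eighth rest = 4.
Altogether 8 + 48 + 12 + 4 + 32 + 4 + 12 + 2 + 4 = 126 thirty-second notes.

126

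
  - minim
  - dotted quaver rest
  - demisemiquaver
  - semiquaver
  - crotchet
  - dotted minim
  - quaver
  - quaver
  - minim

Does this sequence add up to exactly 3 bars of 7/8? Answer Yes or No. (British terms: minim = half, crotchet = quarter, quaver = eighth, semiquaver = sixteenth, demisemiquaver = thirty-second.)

One bar of 7/8 = 28 thirty-second notes, so 3 bars = 84.
In thirty-second notes: minim = 16; dotted quaver rest = 6; demisemiquaver = 1; semiquaver = 2; crotchet = 8; dotted minim = 24; quaver = 4; quaver = 4; minim = 16.
Total: 16 + 6 + 1 + 2 + 8 + 24 + 4 + 4 + 16 = 81.
81 falls short of 84, so the answer is No.

No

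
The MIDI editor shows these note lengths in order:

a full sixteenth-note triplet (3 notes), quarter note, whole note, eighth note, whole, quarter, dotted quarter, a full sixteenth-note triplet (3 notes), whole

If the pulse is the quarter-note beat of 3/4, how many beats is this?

17

One quarter-note beat = 2 eighth notes.
Convert each value to eighth notes: a full sixteenth-note triplet (3 notes) (three triplet sixteenths span one eighth) = 1; quarter note = 2; whole note = 8; eighth note = 1; whole = 8; quarter = 2; dotted quarter = 3; a full sixteenth-note triplet (3 notes) (three triplet sixteenths span one eighth) = 1; whole = 8.
Sum: 1 + 2 + 8 + 1 + 8 + 2 + 3 + 1 + 8 = 34.
34 ÷ 2 = 17 beats.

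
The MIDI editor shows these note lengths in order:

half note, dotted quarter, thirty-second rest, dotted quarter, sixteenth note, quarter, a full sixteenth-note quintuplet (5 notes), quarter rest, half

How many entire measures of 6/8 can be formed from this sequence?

One bar of 6/8 = 24 thirty-second notes.
Express everything in thirty-second notes: half note = 16; dotted quarter = 12; thirty-second rest = 1; dotted quarter = 12; sixteenth note = 2; quarter = 8; a full sixteenth-note quintuplet (5 notes) (five quintuplet sixteenths span one quarter) = 8; quarter rest = 8; half = 16.
Total: 16 + 12 + 1 + 12 + 2 + 8 + 8 + 8 + 16 = 83.
83 ÷ 24 = 3 complete bars with 11 left over.

3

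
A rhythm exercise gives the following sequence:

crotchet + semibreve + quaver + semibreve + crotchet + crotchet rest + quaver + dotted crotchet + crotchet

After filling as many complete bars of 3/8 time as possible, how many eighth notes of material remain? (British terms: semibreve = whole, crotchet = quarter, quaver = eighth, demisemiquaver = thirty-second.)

2

One bar of 3/8 = 3 eighth notes.
Express everything in eighth notes: crotchet = 2; semibreve = 8; quaver = 1; semibreve = 8; crotchet = 2; crotchet rest = 2; quaver = 1; dotted crotchet = 3; crotchet = 2.
Adding: 2 + 8 + 1 + 8 + 2 + 2 + 1 + 3 + 2 = 29.
29 ÷ 3 = 9 complete bars with 2 eighth notes remaining.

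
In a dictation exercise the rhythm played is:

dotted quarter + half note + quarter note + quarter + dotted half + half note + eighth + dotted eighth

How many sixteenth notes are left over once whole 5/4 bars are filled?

One bar of 5/4 = 20 sixteenth notes.
Each duration in sixteenth notes: dotted quarter = 6; half note = 8; quarter note = 4; quarter = 4; dotted half = 12; half note = 8; eighth = 2; dotted eighth = 3.
Sum: 6 + 8 + 4 + 4 + 12 + 8 + 2 + 3 = 47.
47 ÷ 20 = 2 complete bars with 7 sixteenth notes remaining.

7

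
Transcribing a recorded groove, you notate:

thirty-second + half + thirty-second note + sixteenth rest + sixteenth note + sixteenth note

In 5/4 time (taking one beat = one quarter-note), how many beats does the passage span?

3

One quarter-note beat = 8 thirty-second notes.
Express everything in thirty-second notes: thirty-second = 1; half = 16; thirty-second note = 1; sixteenth rest = 2; sixteenth note = 2; sixteenth note = 2.
Adding: 1 + 16 + 1 + 2 + 2 + 2 = 24.
24 ÷ 8 = 3 beats.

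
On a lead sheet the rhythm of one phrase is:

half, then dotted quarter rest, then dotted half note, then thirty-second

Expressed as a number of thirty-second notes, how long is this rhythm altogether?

Each duration in thirty-second notes: half = 16; dotted quarter rest = 12; dotted half note = 24; thirty-second = 1.
Adding: 16 + 12 + 24 + 1 = 53 thirty-second notes.

53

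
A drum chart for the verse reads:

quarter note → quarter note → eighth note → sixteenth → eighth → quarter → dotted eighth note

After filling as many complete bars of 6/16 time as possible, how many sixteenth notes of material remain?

One bar of 6/16 = 6 sixteenth notes.
Each duration in sixteenth notes: quarter note = 4; quarter note = 4; eighth note = 2; sixteenth = 1; eighth = 2; quarter = 4; dotted eighth note = 3.
Sum: 4 + 4 + 2 + 1 + 2 + 4 + 3 = 20.
20 ÷ 6 = 3 complete bars with 2 sixteenth notes remaining.

2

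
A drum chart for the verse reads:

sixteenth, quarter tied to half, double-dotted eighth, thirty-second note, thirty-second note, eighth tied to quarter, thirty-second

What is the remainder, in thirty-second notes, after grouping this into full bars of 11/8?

4

One bar of 11/8 = 44 thirty-second notes.
Working in thirty-second notes: sixteenth = 2; quarter tied to half (quarter + half) = 24; double-dotted eighth = 7; thirty-second note = 1; thirty-second note = 1; eighth tied to quarter (eighth + quarter) = 12; thirty-second = 1.
Sum: 2 + 24 + 7 + 1 + 1 + 12 + 1 = 48.
48 ÷ 44 = 1 complete bar with 4 thirty-second notes remaining.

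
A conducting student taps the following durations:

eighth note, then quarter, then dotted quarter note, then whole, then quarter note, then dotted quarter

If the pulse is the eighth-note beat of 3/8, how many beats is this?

19

One eighth-note beat = 2 sixteenth notes.
Express everything in sixteenth notes: eighth note = 2; quarter = 4; dotted quarter note = 6; whole = 16; quarter note = 4; dotted quarter = 6.
Total: 2 + 4 + 6 + 16 + 4 + 6 = 38.
38 ÷ 2 = 19 beats.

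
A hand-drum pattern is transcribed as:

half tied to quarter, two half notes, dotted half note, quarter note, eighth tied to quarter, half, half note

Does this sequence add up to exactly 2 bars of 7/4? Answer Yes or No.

No

One bar of 7/4 = 14 eighth notes, so 2 bars = 28.
In eighth notes: half tied to quarter (half + quarter) = 6; half note = 4; half note = 4; dotted half note = 6; quarter note = 2; eighth tied to quarter (eighth + quarter) = 3; half = 4; half note = 4.
Sum: 6 + 4 + 4 + 6 + 2 + 3 + 4 + 4 = 33.
33 exceeds 28, so the answer is No.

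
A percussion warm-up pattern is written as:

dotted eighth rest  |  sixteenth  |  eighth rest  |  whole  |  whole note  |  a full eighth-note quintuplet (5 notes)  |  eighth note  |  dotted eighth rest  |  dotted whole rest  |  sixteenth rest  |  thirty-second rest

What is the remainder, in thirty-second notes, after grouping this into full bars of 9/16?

9

One bar of 9/16 = 18 thirty-second notes.
Convert each value to thirty-second notes: dotted eighth rest = 6; sixteenth = 2; eighth rest = 4; whole = 32; whole note = 32; a full eighth-note quintuplet (5 notes) (five quintuplet eighths span one half) = 16; eighth note = 4; dotted eighth rest = 6; dotted whole rest = 48; sixteenth rest = 2; thirty-second rest = 1.
Adding: 6 + 2 + 4 + 32 + 32 + 16 + 4 + 6 + 48 + 2 + 1 = 153.
153 ÷ 18 = 8 complete bars with 9 thirty-second notes remaining.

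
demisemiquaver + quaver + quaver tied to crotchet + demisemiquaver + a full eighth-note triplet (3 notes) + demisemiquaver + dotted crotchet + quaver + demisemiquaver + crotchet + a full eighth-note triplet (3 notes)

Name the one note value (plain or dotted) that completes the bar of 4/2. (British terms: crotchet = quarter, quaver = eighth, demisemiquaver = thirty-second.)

The bar of 4/2 = 64 thirty-second notes.
Convert each value to thirty-second notes: demisemiquaver = 1; quaver = 4; quaver tied to crotchet (quaver + crotchet) = 12; demisemiquaver = 1; a full eighth-note triplet (3 notes) (three triplet eighths span one quarter) = 8; demisemiquaver = 1; dotted crotchet = 12; quaver = 4; demisemiquaver = 1; crotchet = 8; a full eighth-note triplet (3 notes) (three triplet eighths span one quarter) = 8.
Total: 1 + 4 + 12 + 1 + 8 + 1 + 12 + 4 + 1 + 8 + 8 = 60.
Remaining: 64 − 60 = 4 thirty-second notes, which is a eighth note.

eighth note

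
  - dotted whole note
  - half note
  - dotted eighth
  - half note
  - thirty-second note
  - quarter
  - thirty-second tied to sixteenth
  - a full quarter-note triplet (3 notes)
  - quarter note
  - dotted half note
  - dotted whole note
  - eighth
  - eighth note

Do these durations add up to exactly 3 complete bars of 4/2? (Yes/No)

No

One bar of 4/2 = 64 thirty-second notes, so 3 bars = 192.
Express everything in thirty-second notes: dotted whole note = 48; half note = 16; dotted eighth = 6; half note = 16; thirty-second note = 1; quarter = 8; thirty-second tied to sixteenth (thirty-second + sixteenth) = 3; a full quarter-note triplet (3 notes) (three triplet quarters span one half) = 16; quarter note = 8; dotted half note = 24; dotted whole note = 48; eighth = 4; eighth note = 4.
Total: 48 + 16 + 6 + 16 + 1 + 8 + 3 + 16 + 8 + 24 + 48 + 4 + 4 = 202.
202 exceeds 192, so the answer is No.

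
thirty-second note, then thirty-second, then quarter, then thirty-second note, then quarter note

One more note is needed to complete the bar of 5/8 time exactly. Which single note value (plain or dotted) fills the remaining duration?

The bar of 5/8 = 20 thirty-second notes.
Each duration in thirty-second notes: thirty-second note = 1; thirty-second = 1; quarter = 8; thirty-second note = 1; quarter note = 8.
Adding: 1 + 1 + 8 + 1 + 8 = 19.
Remaining: 20 − 19 = 1 thirty-second note, which is a thirty-second note.

thirty-second note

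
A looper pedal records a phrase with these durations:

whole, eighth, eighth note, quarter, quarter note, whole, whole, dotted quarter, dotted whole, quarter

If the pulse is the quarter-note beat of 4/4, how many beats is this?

One quarter-note beat = 2 eighth notes.
Express everything in eighth notes: whole = 8; eighth = 1; eighth note = 1; quarter = 2; quarter note = 2; whole = 8; whole = 8; dotted quarter = 3; dotted whole = 12; quarter = 2.
Total: 8 + 1 + 1 + 2 + 2 + 8 + 8 + 3 + 12 + 2 = 47.
47 ÷ 2 = 23.5 beats.

23.5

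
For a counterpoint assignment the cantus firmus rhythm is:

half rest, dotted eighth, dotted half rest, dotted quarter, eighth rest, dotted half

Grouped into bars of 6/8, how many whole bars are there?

3

One bar of 6/8 = 12 sixteenth notes.
Each duration in sixteenth notes: half rest = 8; dotted eighth = 3; dotted half rest = 12; dotted quarter = 6; eighth rest = 2; dotted half = 12.
Sum: 8 + 3 + 12 + 6 + 2 + 12 = 43.
43 ÷ 12 = 3 complete bars with 7 left over.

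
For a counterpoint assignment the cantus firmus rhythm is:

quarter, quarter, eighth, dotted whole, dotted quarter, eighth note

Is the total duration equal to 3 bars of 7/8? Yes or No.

Yes

One bar of 7/8 = 7 eighth notes, so 3 bars = 21.
Working in eighth notes: quarter = 2; quarter = 2; eighth = 1; dotted whole = 12; dotted quarter = 3; eighth note = 1.
Adding: 2 + 2 + 1 + 12 + 3 + 1 = 21.
21 equals 21, so the answer is Yes.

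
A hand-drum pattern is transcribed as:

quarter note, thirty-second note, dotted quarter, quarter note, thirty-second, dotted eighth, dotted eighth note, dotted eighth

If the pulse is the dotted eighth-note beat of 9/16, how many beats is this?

8

One dotted eighth-note beat = 6 thirty-second notes.
Express everything in thirty-second notes: quarter note = 8; thirty-second note = 1; dotted quarter = 12; quarter note = 8; thirty-second = 1; dotted eighth = 6; dotted eighth note = 6; dotted eighth = 6.
Total: 8 + 1 + 12 + 8 + 1 + 6 + 6 + 6 = 48.
48 ÷ 6 = 8 beats.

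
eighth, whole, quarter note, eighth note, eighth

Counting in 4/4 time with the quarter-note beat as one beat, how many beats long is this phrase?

6.5

One quarter-note beat = 2 eighth notes.
Express everything in eighth notes: eighth = 1; whole = 8; quarter note = 2; eighth note = 1; eighth = 1.
Total: 1 + 8 + 2 + 1 + 1 = 13.
13 ÷ 2 = 6.5 beats.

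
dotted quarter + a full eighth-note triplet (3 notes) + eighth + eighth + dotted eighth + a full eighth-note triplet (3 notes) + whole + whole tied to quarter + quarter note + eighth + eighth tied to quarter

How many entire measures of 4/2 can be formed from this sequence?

One bar of 4/2 = 32 sixteenth notes.
Each duration in sixteenth notes: dotted quarter = 6; a full eighth-note triplet (3 notes) (three triplet eighths span one quarter) = 4; eighth = 2; eighth = 2; dotted eighth = 3; a full eighth-note triplet (3 notes) (three triplet eighths span one quarter) = 4; whole = 16; whole tied to quarter (whole + quarter) = 20; quarter note = 4; eighth = 2; eighth tied to quarter (eighth + quarter) = 6.
Sum: 6 + 4 + 2 + 2 + 3 + 4 + 16 + 20 + 4 + 2 + 6 = 69.
69 ÷ 32 = 2 complete bars with 5 left over.

2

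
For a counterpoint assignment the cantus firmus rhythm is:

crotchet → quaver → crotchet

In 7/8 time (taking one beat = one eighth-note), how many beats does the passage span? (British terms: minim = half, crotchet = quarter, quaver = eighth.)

One eighth-note beat = 2 sixteenth notes.
Each duration in sixteenth notes: crotchet = 4; quaver = 2; crotchet = 4.
Altogether 4 + 2 + 4 = 10.
10 ÷ 2 = 5 beats.

5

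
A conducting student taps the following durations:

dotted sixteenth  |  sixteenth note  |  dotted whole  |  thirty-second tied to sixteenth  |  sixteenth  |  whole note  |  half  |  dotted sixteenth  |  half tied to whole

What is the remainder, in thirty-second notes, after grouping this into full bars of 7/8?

17

One bar of 7/8 = 28 thirty-second notes.
Each duration in thirty-second notes: dotted sixteenth = 3; sixteenth note = 2; dotted whole = 48; thirty-second tied to sixteenth (thirty-second + sixteenth) = 3; sixteenth = 2; whole note = 32; half = 16; dotted sixteenth = 3; half tied to whole (half + whole) = 48.
Total: 3 + 2 + 48 + 3 + 2 + 32 + 16 + 3 + 48 = 157.
157 ÷ 28 = 5 complete bars with 17 thirty-second notes remaining.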